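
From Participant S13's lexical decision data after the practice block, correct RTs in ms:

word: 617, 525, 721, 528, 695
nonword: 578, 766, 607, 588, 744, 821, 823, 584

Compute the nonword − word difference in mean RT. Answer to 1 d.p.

M(word) = 3086/5 = 617.200
M(nonword) = 5511/8 = 688.875
Difference = 688.875 − 617.200 = 71.675 ms

71.7 ms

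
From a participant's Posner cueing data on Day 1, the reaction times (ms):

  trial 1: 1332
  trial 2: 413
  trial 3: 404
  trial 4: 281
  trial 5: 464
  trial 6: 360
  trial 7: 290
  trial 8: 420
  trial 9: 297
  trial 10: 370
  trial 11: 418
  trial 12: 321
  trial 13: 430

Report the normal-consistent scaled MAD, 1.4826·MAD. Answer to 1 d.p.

65.2 ms

Sorted: 281, 290, 297, 321, 360, 370, 404, 413, 418, 420, 430, 464, 1332 → median = 404
|x − 404| sorted: 0, 9, 14, 16, 26, 34, 44, 60, 83, 107, 114, 123, 928 → MAD = 44
Robust SD ≈ 1.4826 × 44 = 65.234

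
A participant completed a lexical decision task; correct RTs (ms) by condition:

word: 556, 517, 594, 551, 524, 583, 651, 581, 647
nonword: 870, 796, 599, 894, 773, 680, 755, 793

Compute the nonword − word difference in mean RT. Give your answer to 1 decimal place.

191.8 ms

M(word) = 5204/9 = 578.222
M(nonword) = 6160/8 = 770.000
Difference = 770.000 − 578.222 = 191.778 ms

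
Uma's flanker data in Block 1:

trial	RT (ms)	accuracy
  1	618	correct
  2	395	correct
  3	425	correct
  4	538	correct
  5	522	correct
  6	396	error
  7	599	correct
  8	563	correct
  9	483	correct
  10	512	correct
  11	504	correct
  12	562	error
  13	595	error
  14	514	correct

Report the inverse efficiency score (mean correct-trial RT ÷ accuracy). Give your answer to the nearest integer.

Correct trials (n=11): 618, 395, 425, 538, 522, 599, 563, 483, 512, 504, 514
Mean correct RT = 5673/11 = 515.7273 ms
Proportion correct = 11/14
IES = 515.7273 / (11/14) = 656.380 ms

656 ms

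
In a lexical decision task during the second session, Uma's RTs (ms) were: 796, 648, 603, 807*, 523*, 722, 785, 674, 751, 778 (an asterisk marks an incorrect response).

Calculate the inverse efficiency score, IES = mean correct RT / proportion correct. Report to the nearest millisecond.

Correct trials (n=8): 796, 648, 603, 722, 785, 674, 751, 778
Mean correct RT = 5757/8 = 719.6250 ms
Proportion correct = 8/10
IES = 719.6250 / (8/10) = 899.531 ms

900 ms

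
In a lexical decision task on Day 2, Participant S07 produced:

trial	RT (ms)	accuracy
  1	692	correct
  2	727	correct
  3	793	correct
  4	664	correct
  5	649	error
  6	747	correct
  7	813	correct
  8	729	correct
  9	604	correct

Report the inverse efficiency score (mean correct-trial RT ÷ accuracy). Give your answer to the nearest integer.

811 ms

Correct trials (n=8): 692, 727, 793, 664, 747, 813, 729, 604
Mean correct RT = 5769/8 = 721.1250 ms
Proportion correct = 8/9
IES = 721.1250 / (8/9) = 811.266 ms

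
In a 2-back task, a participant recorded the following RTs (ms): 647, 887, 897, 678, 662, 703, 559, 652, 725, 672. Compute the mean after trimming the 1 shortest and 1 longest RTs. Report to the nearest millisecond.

703 ms

Sorted: 559, 647, 652, 662, 672, 678, 703, 725, 887, 897
Drop lowest 1 (559) and highest 1 (897)
Remaining (n=8): Σ = 5626, mean = 5626/8 = 703.250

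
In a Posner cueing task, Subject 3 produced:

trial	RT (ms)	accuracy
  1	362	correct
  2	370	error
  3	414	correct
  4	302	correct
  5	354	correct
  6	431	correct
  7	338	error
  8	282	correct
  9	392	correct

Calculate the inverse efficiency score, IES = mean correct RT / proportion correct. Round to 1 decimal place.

Correct trials (n=7): 362, 414, 302, 354, 431, 282, 392
Mean correct RT = 2537/7 = 362.4286 ms
Proportion correct = 7/9
IES = 362.4286 / (7/9) = 465.980 ms

466.0 ms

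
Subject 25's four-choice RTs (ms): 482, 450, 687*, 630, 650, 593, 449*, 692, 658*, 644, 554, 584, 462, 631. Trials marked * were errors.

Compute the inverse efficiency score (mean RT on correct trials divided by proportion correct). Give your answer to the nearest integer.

737 ms

Correct trials (n=11): 482, 450, 630, 650, 593, 692, 644, 554, 584, 462, 631
Mean correct RT = 6372/11 = 579.2727 ms
Proportion correct = 11/14
IES = 579.2727 / (11/14) = 737.256 ms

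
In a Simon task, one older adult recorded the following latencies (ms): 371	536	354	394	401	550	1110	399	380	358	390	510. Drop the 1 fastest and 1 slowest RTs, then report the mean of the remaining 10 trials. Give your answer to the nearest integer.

429 ms

Sorted: 354, 358, 371, 380, 390, 394, 399, 401, 510, 536, 550, 1110
Drop lowest 1 (354) and highest 1 (1110)
Remaining (n=10): Σ = 4289, mean = 4289/10 = 428.900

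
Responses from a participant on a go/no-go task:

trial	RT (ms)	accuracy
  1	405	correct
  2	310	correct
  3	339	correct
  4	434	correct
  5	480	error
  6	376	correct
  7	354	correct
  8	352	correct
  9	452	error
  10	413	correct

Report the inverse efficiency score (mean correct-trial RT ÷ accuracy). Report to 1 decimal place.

Correct trials (n=8): 405, 310, 339, 434, 376, 354, 352, 413
Mean correct RT = 2983/8 = 372.8750 ms
Proportion correct = 8/10
IES = 372.8750 / (8/10) = 466.094 ms

466.1 ms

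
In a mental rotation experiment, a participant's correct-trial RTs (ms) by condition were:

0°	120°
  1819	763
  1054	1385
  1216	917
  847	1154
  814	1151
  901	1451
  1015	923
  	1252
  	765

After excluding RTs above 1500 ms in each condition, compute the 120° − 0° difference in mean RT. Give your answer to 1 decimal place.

0°: exclude 1819
M(0°) = 5847/6 = 974.500
M(120°) = 9761/9 = 1084.556
Difference = 1084.556 − 974.500 = 110.056 ms

110.1 ms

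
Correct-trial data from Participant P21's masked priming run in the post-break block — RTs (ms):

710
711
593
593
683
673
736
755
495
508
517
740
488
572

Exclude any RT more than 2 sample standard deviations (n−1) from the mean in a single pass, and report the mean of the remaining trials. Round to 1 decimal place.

626.7 ms

n = 14, ΣRT = 8774, M = 626.714
Σ(x−M)² = 128572.86; s = √(128572.86/13) = 99.450
Cutoffs: 626.714 ± 2·99.450 → [427.8, 825.6]
No RTs fall outside the cutoffs; all 14 retained. Mean = 8774/14 = 626.714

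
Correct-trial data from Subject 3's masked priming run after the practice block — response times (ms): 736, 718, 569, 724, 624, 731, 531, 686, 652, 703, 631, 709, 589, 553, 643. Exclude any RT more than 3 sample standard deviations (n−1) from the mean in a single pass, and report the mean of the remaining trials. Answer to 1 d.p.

653.3 ms

n = 15, ΣRT = 9799, M = 653.267
Σ(x−M)² = 66424.93; s = √(66424.93/14) = 68.881
Cutoffs: 653.267 ± 3·68.881 → [446.6, 859.9]
No RTs fall outside the cutoffs; all 15 retained. Mean = 9799/15 = 653.267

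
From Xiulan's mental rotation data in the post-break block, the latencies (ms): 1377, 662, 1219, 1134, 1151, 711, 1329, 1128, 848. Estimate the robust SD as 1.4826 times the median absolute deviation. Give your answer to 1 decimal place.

Sorted: 662, 711, 848, 1128, 1134, 1151, 1219, 1329, 1377 → median = 1134
|x − 1134| sorted: 0, 6, 17, 85, 195, 243, 286, 423, 472 → MAD = 195
Robust SD ≈ 1.4826 × 195 = 289.107

289.1 ms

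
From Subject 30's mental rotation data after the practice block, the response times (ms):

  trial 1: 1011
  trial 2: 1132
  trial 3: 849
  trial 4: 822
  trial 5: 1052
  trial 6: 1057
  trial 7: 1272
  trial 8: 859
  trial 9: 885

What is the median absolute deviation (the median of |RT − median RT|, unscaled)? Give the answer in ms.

Sorted: 822, 849, 859, 885, 1011, 1052, 1057, 1132, 1272 → median = 1011
|x − 1011|: 0, 121, 162, 189, 41, 46, 261, 152, 126
Sorted deviations: 0, 41, 46, 121, 126, 152, 162, 189, 261 → MAD = 126

126 ms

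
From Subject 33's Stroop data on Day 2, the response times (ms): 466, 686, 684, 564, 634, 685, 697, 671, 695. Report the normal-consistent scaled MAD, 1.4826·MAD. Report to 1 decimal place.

Sorted: 466, 564, 634, 671, 684, 685, 686, 695, 697 → median = 684
|x − 684| sorted: 0, 1, 2, 11, 13, 13, 50, 120, 218 → MAD = 13
Robust SD ≈ 1.4826 × 13 = 19.274

19.3 ms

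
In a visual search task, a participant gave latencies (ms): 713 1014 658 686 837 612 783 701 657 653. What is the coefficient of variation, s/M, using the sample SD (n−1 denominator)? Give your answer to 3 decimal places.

n = 10, Σ = 7314, M = 731.4000
Σ(x−M)² = 128326.400; s = √(128326.400/9) = 119.4089
CV = 119.4089 / 731.4000 = 0.16326

0.163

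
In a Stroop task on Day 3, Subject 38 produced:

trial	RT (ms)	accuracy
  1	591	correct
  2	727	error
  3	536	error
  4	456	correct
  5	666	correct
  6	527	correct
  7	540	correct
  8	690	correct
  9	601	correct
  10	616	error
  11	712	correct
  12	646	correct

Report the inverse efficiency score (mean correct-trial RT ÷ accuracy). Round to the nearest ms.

804 ms

Correct trials (n=9): 591, 456, 666, 527, 540, 690, 601, 712, 646
Mean correct RT = 5429/9 = 603.2222 ms
Proportion correct = 9/12
IES = 603.2222 / (9/12) = 804.296 ms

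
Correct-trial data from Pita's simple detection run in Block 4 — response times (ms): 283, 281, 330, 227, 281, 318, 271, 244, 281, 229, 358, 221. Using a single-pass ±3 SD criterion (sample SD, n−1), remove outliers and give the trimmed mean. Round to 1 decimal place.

n = 12, ΣRT = 3324, M = 277.000
Σ(x−M)² = 20200.00; s = √(20200.00/11) = 42.853
Cutoffs: 277.000 ± 3·42.853 → [148.4, 405.6]
No RTs fall outside the cutoffs; all 12 retained. Mean = 3324/12 = 277.000

277.0 ms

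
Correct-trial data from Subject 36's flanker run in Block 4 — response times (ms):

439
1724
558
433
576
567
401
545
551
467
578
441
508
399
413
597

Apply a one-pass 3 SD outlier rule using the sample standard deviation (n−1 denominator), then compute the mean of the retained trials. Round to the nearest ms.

498 ms

n = 16, ΣRT = 9197, M = 574.812
Σ(x−M)² = 1482788.44; s = √(1482788.44/15) = 314.408
Cutoffs: 574.812 ± 3·314.408 → [-368.4, 1518.0]
Outside: 1724 → excluded.
Retained (n=15): Σ = 7473, mean = 7473/15 = 498.200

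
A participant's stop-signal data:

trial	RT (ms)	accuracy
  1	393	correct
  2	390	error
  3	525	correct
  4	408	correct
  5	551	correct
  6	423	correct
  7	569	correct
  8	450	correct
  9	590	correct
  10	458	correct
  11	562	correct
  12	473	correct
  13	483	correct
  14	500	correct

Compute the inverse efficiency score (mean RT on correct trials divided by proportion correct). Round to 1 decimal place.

528.9 ms

Correct trials (n=13): 393, 525, 408, 551, 423, 569, 450, 590, 458, 562, 473, 483, 500
Mean correct RT = 6385/13 = 491.1538 ms
Proportion correct = 13/14
IES = 491.1538 / (13/14) = 528.935 ms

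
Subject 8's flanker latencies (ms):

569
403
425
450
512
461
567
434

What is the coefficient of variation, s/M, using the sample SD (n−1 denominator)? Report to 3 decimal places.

n = 8, Σ = 3821, M = 477.6250
Σ(x−M)² = 28799.875; s = √(28799.875/7) = 64.1426
CV = 64.1426 / 477.6250 = 0.13429

0.134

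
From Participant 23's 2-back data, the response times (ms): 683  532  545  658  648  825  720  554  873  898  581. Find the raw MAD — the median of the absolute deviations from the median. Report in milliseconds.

104 ms

Sorted: 532, 545, 554, 581, 648, 658, 683, 720, 825, 873, 898 → median = 658
|x − 658|: 25, 126, 113, 0, 10, 167, 62, 104, 215, 240, 77
Sorted deviations: 0, 10, 25, 62, 77, 104, 113, 126, 167, 215, 240 → MAD = 104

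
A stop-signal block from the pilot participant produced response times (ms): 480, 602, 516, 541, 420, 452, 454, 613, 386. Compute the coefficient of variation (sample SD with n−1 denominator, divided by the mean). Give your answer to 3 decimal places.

0.158

n = 9, Σ = 4464, M = 496.0000
Σ(x−M)² = 49182.000; s = √(49182.000/8) = 78.4076
CV = 78.4076 / 496.0000 = 0.15808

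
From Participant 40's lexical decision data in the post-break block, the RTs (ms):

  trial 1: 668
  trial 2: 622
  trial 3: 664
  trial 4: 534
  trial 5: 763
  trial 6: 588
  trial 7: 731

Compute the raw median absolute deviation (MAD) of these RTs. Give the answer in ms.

Sorted: 534, 588, 622, 664, 668, 731, 763 → median = 664
|x − 664|: 4, 42, 0, 130, 99, 76, 67
Sorted deviations: 0, 4, 42, 67, 76, 99, 130 → MAD = 67

67 ms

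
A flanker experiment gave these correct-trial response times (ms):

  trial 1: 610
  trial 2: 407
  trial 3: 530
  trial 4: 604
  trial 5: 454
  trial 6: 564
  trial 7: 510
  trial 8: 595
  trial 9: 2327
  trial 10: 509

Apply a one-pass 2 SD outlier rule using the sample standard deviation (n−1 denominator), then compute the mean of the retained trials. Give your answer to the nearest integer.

n = 10, ΣRT = 7110, M = 711.000
Σ(x−M)² = 2940602.00; s = √(2940602.00/9) = 571.606
Cutoffs: 711.000 ± 2·571.606 → [-432.2, 1854.2]
Outside: 2327 → excluded.
Retained (n=9): Σ = 4783, mean = 4783/9 = 531.444

531 ms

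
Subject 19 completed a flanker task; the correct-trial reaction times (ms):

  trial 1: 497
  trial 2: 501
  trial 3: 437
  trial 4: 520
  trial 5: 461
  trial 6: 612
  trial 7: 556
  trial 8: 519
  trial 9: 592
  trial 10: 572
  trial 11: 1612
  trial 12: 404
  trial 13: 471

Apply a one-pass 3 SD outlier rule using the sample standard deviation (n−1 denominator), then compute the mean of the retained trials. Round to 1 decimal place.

n = 13, ΣRT = 7754, M = 596.462
Σ(x−M)² = 1161227.23; s = √(1161227.23/12) = 311.077
Cutoffs: 596.462 ± 3·311.077 → [-336.8, 1529.7]
Outside: 1612 → excluded.
Retained (n=12): Σ = 6142, mean = 6142/12 = 511.833

511.8 ms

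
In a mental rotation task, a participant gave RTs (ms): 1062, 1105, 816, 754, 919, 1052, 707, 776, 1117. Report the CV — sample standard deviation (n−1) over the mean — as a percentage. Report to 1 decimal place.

n = 9, Σ = 8308, M = 923.1111
Σ(x−M)² = 215012.889; s = √(215012.889/8) = 163.9409
CV = 163.9409 / 923.1111 = 0.17760 = 17.760%

17.8%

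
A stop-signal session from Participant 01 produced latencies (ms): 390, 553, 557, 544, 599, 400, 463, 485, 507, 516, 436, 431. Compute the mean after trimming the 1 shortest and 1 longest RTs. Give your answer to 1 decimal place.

Sorted: 390, 400, 431, 436, 463, 485, 507, 516, 544, 553, 557, 599
Drop lowest 1 (390) and highest 1 (599)
Remaining (n=10): Σ = 4892, mean = 4892/10 = 489.200

489.2 ms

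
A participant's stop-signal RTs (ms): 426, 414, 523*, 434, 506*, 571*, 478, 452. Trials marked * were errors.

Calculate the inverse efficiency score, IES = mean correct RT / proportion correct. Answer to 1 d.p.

705.3 ms

Correct trials (n=5): 426, 414, 434, 478, 452
Mean correct RT = 2204/5 = 440.8000 ms
Proportion correct = 5/8
IES = 440.8000 / (5/8) = 705.280 ms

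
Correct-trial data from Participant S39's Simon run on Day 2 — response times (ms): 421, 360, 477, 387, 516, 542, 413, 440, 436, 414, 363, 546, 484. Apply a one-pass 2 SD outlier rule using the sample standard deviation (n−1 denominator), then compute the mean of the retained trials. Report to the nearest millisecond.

n = 13, ΣRT = 5799, M = 446.077
Σ(x−M)² = 47160.92; s = √(47160.92/12) = 62.690
Cutoffs: 446.077 ± 2·62.690 → [320.7, 571.5]
No RTs fall outside the cutoffs; all 13 retained. Mean = 5799/13 = 446.077

446 ms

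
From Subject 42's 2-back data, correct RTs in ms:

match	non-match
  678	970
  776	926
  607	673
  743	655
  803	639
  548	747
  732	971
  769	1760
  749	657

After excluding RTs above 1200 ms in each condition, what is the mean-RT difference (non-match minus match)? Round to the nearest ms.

non-match: exclude 1760
M(match) = 6405/9 = 711.667
M(non-match) = 6238/8 = 779.750
Difference = 779.750 − 711.667 = 68.083 ms

68 ms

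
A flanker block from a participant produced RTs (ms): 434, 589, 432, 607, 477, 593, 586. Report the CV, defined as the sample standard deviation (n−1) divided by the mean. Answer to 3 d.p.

0.150

n = 7, Σ = 3718, M = 531.1429
Σ(x−M)² = 38134.857; s = √(38134.857/6) = 79.7233
CV = 79.7233 / 531.1429 = 0.15010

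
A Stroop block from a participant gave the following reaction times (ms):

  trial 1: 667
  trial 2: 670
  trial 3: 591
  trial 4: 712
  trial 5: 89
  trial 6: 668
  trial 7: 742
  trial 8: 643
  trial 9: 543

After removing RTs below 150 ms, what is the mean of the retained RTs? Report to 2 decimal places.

654.50 ms

Excluded: 89
Retained (n=8): Σ = 5236
Mean = 5236/8 = 654.5000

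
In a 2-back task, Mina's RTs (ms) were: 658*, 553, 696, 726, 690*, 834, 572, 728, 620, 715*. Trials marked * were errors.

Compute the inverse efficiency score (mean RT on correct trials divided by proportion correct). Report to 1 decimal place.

Correct trials (n=7): 553, 696, 726, 834, 572, 728, 620
Mean correct RT = 4729/7 = 675.5714 ms
Proportion correct = 7/10
IES = 675.5714 / (7/10) = 965.102 ms

965.1 ms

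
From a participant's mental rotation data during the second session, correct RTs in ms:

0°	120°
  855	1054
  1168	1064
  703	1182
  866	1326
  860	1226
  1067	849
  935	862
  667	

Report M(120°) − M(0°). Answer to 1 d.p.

M(0°) = 7121/8 = 890.125
M(120°) = 7563/7 = 1080.429
Difference = 1080.429 − 890.125 = 190.304 ms

190.3 ms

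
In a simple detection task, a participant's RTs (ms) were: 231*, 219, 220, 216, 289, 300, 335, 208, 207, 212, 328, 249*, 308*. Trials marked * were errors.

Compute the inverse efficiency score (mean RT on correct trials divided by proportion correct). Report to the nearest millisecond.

Correct trials (n=10): 219, 220, 216, 289, 300, 335, 208, 207, 212, 328
Mean correct RT = 2534/10 = 253.4000 ms
Proportion correct = 10/13
IES = 253.4000 / (10/13) = 329.420 ms

329 ms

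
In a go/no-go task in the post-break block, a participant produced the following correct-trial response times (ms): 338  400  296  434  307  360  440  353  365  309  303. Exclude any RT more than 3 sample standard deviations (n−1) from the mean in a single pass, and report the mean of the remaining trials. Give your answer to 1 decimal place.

355.0 ms

n = 11, ΣRT = 3905, M = 355.000
Σ(x−M)² = 26514.00; s = √(26514.00/10) = 51.492
Cutoffs: 355.000 ± 3·51.492 → [200.5, 509.5]
No RTs fall outside the cutoffs; all 11 retained. Mean = 3905/11 = 355.000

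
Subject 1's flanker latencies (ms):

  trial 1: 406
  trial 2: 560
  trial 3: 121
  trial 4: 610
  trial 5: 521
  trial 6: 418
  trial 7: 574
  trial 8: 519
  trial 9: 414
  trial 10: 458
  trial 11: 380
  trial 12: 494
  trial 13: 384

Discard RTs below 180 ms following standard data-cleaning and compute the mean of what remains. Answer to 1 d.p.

478.2 ms

Excluded: 121
Retained (n=12): Σ = 5738
Mean = 5738/12 = 478.1667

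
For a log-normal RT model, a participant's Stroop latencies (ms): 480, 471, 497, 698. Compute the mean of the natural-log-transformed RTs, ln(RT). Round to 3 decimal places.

ln(RT): 6.1738, 6.1549, 6.2086, 6.5482
Σ ln(RT) = 25.0855
Mean = 25.0855/4 = 6.27136

6.271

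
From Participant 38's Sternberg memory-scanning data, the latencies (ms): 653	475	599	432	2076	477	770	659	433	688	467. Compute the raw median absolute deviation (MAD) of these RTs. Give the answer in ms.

124 ms

Sorted: 432, 433, 467, 475, 477, 599, 653, 659, 688, 770, 2076 → median = 599
|x − 599|: 54, 124, 0, 167, 1477, 122, 171, 60, 166, 89, 132
Sorted deviations: 0, 54, 60, 89, 122, 124, 132, 166, 167, 171, 1477 → MAD = 124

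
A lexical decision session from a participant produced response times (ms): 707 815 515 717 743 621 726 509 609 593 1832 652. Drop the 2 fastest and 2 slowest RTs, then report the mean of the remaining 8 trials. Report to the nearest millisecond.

Sorted: 509, 515, 593, 609, 621, 652, 707, 717, 726, 743, 815, 1832
Drop lowest 2 (509, 515) and highest 2 (815, 1832)
Remaining (n=8): Σ = 5368, mean = 5368/8 = 671.000

671 ms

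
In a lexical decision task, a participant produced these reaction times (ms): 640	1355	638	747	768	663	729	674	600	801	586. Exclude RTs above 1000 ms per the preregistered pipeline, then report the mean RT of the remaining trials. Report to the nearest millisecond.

685 ms

Excluded: 1355
Retained (n=10): Σ = 6846
Mean = 6846/10 = 684.6000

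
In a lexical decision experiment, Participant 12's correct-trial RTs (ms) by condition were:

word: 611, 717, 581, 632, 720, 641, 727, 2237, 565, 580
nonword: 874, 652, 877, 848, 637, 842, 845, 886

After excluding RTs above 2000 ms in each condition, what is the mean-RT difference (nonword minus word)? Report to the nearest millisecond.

166 ms

word: exclude 2237
M(word) = 5774/9 = 641.556
M(nonword) = 6461/8 = 807.625
Difference = 807.625 − 641.556 = 166.069 ms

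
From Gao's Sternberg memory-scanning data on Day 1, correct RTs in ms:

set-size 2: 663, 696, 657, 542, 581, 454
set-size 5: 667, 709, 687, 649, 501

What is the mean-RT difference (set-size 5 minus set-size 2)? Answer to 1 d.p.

M(set-size 2) = 3593/6 = 598.833
M(set-size 5) = 3213/5 = 642.600
Difference = 642.600 − 598.833 = 43.767 ms

43.8 ms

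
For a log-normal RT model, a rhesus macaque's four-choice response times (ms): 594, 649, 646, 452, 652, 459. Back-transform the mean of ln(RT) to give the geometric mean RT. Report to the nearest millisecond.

568 ms

ln(RT): 6.3869, 6.4754, 6.4708, 6.1137, 6.4800, 6.1291
Mean ln(RT) = 38.0559/6 = 6.34265
Geometric mean = exp(6.34265) = 568.30 ms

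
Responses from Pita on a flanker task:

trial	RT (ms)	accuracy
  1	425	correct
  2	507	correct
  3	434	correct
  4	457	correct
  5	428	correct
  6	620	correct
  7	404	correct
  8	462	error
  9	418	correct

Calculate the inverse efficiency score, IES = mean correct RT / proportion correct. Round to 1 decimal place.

Correct trials (n=8): 425, 507, 434, 457, 428, 620, 404, 418
Mean correct RT = 3693/8 = 461.6250 ms
Proportion correct = 8/9
IES = 461.6250 / (8/9) = 519.328 ms

519.3 ms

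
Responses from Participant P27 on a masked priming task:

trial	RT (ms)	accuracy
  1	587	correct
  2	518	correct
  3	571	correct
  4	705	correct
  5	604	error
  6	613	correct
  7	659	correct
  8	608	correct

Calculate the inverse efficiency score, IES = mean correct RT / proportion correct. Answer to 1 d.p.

695.7 ms

Correct trials (n=7): 587, 518, 571, 705, 613, 659, 608
Mean correct RT = 4261/7 = 608.7143 ms
Proportion correct = 7/8
IES = 608.7143 / (7/8) = 695.673 ms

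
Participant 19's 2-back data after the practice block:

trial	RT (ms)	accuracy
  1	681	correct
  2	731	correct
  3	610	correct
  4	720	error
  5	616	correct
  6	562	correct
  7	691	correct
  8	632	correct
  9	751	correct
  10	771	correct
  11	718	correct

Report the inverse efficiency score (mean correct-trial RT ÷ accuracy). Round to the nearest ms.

744 ms

Correct trials (n=10): 681, 731, 610, 616, 562, 691, 632, 751, 771, 718
Mean correct RT = 6763/10 = 676.3000 ms
Proportion correct = 10/11
IES = 676.3000 / (10/11) = 743.930 ms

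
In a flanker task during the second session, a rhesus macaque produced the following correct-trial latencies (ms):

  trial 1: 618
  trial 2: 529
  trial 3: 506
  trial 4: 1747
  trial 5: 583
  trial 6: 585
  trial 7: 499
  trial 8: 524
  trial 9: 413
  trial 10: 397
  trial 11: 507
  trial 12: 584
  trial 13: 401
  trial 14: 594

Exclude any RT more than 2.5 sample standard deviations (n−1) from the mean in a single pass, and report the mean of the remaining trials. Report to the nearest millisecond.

n = 14, ΣRT = 8487, M = 606.214
Σ(x−M)² = 1470480.36; s = √(1470480.36/13) = 336.324
Cutoffs: 606.214 ± 2.5·336.324 → [-234.6, 1447.0]
Outside: 1747 → excluded.
Retained (n=13): Σ = 6740, mean = 6740/13 = 518.462

518 ms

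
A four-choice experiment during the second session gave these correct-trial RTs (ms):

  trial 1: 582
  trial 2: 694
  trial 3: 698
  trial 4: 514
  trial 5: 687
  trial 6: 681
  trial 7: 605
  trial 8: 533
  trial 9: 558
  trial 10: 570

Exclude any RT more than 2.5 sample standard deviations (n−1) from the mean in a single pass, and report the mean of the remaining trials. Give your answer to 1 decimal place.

612.2 ms

n = 10, ΣRT = 6122, M = 612.200
Σ(x−M)² = 45979.60; s = √(45979.60/9) = 71.476
Cutoffs: 612.200 ± 2.5·71.476 → [433.5, 790.9]
No RTs fall outside the cutoffs; all 10 retained. Mean = 6122/10 = 612.200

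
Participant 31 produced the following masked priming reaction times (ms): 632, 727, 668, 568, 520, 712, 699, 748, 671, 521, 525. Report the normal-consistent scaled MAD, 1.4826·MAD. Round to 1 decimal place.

87.5 ms

Sorted: 520, 521, 525, 568, 632, 668, 671, 699, 712, 727, 748 → median = 668
|x − 668| sorted: 0, 3, 31, 36, 44, 59, 80, 100, 143, 147, 148 → MAD = 59
Robust SD ≈ 1.4826 × 59 = 87.473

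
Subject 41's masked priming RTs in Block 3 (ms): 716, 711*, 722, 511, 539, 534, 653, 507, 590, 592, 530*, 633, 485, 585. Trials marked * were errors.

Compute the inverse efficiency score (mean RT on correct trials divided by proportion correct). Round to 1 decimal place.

687.1 ms

Correct trials (n=12): 716, 722, 511, 539, 534, 653, 507, 590, 592, 633, 485, 585
Mean correct RT = 7067/12 = 588.9167 ms
Proportion correct = 12/14
IES = 588.9167 / (12/14) = 687.069 ms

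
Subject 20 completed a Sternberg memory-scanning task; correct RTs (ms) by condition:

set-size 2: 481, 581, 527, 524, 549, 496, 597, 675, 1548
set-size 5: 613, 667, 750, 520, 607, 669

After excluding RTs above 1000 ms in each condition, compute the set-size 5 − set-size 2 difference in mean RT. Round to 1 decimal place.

set-size 2: exclude 1548
M(set-size 2) = 4430/8 = 553.750
M(set-size 5) = 3826/6 = 637.667
Difference = 637.667 − 553.750 = 83.917 ms

83.9 ms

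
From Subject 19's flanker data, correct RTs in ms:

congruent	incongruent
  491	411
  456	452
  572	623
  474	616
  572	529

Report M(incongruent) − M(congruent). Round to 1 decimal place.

M(congruent) = 2565/5 = 513.000
M(incongruent) = 2631/5 = 526.200
Difference = 526.200 − 513.000 = 13.200 ms

13.2 ms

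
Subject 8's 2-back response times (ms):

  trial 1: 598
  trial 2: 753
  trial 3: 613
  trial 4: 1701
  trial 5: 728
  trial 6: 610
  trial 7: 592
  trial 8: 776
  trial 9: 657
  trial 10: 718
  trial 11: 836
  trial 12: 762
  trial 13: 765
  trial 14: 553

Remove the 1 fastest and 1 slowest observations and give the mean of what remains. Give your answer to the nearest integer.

701 ms

Sorted: 553, 592, 598, 610, 613, 657, 718, 728, 753, 762, 765, 776, 836, 1701
Drop lowest 1 (553) and highest 1 (1701)
Remaining (n=12): Σ = 8408, mean = 8408/12 = 700.667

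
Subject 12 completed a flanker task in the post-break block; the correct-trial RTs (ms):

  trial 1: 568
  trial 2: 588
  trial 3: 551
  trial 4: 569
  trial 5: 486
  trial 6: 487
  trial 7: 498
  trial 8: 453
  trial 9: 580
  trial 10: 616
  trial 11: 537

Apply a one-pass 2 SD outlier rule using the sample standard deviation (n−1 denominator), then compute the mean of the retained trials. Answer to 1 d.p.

n = 11, ΣRT = 5933, M = 539.364
Σ(x−M)² = 26488.55; s = √(26488.55/10) = 51.467
Cutoffs: 539.364 ± 2·51.467 → [436.4, 642.3]
No RTs fall outside the cutoffs; all 11 retained. Mean = 5933/11 = 539.364

539.4 ms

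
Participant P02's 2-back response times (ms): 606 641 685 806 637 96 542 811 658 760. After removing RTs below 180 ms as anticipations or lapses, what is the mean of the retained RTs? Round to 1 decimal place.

Excluded: 96
Retained (n=9): Σ = 6146
Mean = 6146/9 = 682.8889

682.9 ms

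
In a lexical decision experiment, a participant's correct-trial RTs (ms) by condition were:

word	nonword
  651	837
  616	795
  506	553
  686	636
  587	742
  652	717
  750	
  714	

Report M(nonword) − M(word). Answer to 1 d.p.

M(word) = 5162/8 = 645.250
M(nonword) = 4280/6 = 713.333
Difference = 713.333 − 645.250 = 68.083 ms

68.1 ms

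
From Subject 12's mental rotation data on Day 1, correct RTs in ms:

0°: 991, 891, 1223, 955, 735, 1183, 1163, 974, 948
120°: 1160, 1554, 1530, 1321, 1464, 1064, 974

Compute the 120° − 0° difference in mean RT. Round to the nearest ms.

M(0°) = 9063/9 = 1007.000
M(120°) = 9067/7 = 1295.286
Difference = 1295.286 − 1007.000 = 288.286 ms

288 ms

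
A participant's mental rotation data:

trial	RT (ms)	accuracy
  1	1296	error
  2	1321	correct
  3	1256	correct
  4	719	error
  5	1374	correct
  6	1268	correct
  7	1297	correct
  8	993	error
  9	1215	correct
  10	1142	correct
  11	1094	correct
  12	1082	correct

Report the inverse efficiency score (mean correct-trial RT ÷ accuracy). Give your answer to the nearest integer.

1637 ms

Correct trials (n=9): 1321, 1256, 1374, 1268, 1297, 1215, 1142, 1094, 1082
Mean correct RT = 11049/9 = 1227.6667 ms
Proportion correct = 9/12
IES = 1227.6667 / (9/12) = 1636.889 ms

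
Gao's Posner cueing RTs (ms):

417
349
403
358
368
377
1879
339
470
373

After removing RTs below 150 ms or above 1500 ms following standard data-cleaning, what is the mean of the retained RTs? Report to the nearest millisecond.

Excluded: 1879
Retained (n=9): Σ = 3454
Mean = 3454/9 = 383.7778

384 ms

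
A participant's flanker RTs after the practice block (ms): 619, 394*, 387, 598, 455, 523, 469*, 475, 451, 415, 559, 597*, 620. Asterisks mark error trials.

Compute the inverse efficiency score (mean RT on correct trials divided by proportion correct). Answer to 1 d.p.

663.3 ms

Correct trials (n=10): 619, 387, 598, 455, 523, 475, 451, 415, 559, 620
Mean correct RT = 5102/10 = 510.2000 ms
Proportion correct = 10/13
IES = 510.2000 / (10/13) = 663.260 ms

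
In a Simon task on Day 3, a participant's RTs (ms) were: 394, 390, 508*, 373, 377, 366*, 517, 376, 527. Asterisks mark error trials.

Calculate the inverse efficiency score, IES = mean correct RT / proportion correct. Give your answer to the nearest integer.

543 ms

Correct trials (n=7): 394, 390, 373, 377, 517, 376, 527
Mean correct RT = 2954/7 = 422.0000 ms
Proportion correct = 7/9
IES = 422.0000 / (7/9) = 542.571 ms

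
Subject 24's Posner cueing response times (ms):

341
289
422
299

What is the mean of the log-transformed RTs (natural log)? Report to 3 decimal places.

ln(RT): 5.8319, 5.6664, 6.0450, 5.7004
Σ ln(RT) = 23.2438
Mean = 23.2438/4 = 5.81094

5.811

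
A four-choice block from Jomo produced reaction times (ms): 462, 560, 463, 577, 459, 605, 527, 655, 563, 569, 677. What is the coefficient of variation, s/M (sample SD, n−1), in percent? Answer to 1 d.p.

n = 11, Σ = 6117, M = 556.0909
Σ(x−M)² = 55252.909; s = √(55252.909/10) = 74.3323
CV = 74.3323 / 556.0909 = 0.13367 = 13.367%

13.4%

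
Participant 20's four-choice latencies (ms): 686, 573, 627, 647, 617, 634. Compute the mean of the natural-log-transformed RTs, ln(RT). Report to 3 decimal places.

ln(RT): 6.5309, 6.3509, 6.4409, 6.4723, 6.4249, 6.4520
Σ ln(RT) = 38.6720
Mean = 38.6720/6 = 6.44533

6.445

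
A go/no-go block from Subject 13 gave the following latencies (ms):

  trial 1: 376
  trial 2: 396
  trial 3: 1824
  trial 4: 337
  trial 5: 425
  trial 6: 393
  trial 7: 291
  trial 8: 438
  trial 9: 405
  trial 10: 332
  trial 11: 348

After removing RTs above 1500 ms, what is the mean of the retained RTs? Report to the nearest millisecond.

Excluded: 1824
Retained (n=10): Σ = 3741
Mean = 3741/10 = 374.1000

374 ms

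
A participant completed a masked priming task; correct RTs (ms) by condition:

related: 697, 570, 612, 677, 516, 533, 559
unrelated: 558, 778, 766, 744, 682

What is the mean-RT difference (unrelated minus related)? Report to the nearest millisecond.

111 ms

M(related) = 4164/7 = 594.857
M(unrelated) = 3528/5 = 705.600
Difference = 705.600 − 594.857 = 110.743 ms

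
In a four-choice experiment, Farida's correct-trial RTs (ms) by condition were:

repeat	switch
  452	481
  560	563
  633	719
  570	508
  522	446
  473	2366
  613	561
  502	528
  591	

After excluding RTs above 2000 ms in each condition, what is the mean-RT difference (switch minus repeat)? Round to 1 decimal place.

switch: exclude 2366
M(repeat) = 4916/9 = 546.222
M(switch) = 3806/7 = 543.714
Difference = 543.714 − 546.222 = -2.508 ms

-2.5 ms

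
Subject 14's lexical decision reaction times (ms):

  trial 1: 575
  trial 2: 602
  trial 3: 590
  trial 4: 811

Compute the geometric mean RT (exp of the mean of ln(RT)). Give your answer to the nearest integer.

ln(RT): 6.3544, 6.4003, 6.3801, 6.6983
Mean ln(RT) = 25.8330/4 = 6.45825
Geometric mean = exp(6.45825) = 637.95 ms

638 ms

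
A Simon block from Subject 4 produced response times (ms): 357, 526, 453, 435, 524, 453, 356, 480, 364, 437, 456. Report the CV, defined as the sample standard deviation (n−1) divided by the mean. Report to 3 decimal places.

0.137

n = 11, Σ = 4841, M = 440.0909
Σ(x−M)² = 36400.909; s = √(36400.909/10) = 60.3332
CV = 60.3332 / 440.0909 = 0.13709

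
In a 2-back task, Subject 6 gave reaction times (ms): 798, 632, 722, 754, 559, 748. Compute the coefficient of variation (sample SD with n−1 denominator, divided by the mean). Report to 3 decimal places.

n = 6, Σ = 4213, M = 702.1667
Σ(x−M)² = 39784.833; s = √(39784.833/5) = 89.2018
CV = 89.2018 / 702.1667 = 0.12704

0.127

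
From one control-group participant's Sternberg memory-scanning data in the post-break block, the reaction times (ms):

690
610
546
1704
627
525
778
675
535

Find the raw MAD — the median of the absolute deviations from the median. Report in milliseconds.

81 ms

Sorted: 525, 535, 546, 610, 627, 675, 690, 778, 1704 → median = 627
|x − 627|: 63, 17, 81, 1077, 0, 102, 151, 48, 92
Sorted deviations: 0, 17, 48, 63, 81, 92, 102, 151, 1077 → MAD = 81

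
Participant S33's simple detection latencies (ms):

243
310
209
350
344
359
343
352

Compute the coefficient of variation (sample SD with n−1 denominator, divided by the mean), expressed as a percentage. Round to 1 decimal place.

n = 8, Σ = 2510, M = 313.7500
Σ(x−M)² = 22587.500; s = √(22587.500/7) = 56.8048
CV = 56.8048 / 313.7500 = 0.18105 = 18.105%

18.1%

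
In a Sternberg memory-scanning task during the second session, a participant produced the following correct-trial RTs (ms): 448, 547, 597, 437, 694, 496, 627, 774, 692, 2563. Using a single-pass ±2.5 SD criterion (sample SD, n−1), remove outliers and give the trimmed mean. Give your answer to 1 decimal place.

590.2 ms

n = 10, ΣRT = 7875, M = 787.500
Σ(x−M)² = 3613418.50; s = √(3613418.50/9) = 633.633
Cutoffs: 787.500 ± 2.5·633.633 → [-796.6, 2371.6]
Outside: 2563 → excluded.
Retained (n=9): Σ = 5312, mean = 5312/9 = 590.222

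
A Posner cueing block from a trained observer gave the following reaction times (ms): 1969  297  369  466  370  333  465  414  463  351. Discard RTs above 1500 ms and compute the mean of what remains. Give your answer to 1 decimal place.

Excluded: 1969
Retained (n=9): Σ = 3528
Mean = 3528/9 = 392.0000

392.0 ms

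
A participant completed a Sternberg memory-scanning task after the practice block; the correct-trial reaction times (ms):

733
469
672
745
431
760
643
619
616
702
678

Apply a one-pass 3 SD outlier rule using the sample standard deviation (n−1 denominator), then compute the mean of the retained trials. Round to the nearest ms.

643 ms

n = 11, ΣRT = 7068, M = 642.545
Σ(x−M)² = 114262.73; s = √(114262.73/10) = 106.894
Cutoffs: 642.545 ± 3·106.894 → [321.9, 963.2]
No RTs fall outside the cutoffs; all 11 retained. Mean = 7068/11 = 642.545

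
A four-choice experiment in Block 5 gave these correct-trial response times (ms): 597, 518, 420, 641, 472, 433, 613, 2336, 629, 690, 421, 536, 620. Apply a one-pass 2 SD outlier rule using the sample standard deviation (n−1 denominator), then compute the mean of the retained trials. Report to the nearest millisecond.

n = 13, ΣRT = 8926, M = 686.615
Σ(x−M)² = 3046901.08; s = √(3046901.08/12) = 503.893
Cutoffs: 686.615 ± 2·503.893 → [-321.2, 1694.4]
Outside: 2336 → excluded.
Retained (n=12): Σ = 6590, mean = 6590/12 = 549.167

549 ms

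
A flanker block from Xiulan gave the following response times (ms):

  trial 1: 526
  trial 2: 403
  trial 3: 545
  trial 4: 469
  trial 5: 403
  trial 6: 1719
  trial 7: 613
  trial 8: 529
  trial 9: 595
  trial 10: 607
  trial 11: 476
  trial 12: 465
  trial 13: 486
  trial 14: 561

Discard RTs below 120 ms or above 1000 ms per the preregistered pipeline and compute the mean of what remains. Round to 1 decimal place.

513.7 ms

Excluded: 1719
Retained (n=13): Σ = 6678
Mean = 6678/13 = 513.6923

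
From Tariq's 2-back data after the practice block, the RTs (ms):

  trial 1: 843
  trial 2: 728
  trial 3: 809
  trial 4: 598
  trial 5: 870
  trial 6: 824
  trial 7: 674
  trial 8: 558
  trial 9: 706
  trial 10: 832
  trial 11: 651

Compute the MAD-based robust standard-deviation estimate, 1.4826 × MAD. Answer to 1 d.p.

142.3 ms

Sorted: 558, 598, 651, 674, 706, 728, 809, 824, 832, 843, 870 → median = 728
|x − 728| sorted: 0, 22, 54, 77, 81, 96, 104, 115, 130, 142, 170 → MAD = 96
Robust SD ≈ 1.4826 × 96 = 142.330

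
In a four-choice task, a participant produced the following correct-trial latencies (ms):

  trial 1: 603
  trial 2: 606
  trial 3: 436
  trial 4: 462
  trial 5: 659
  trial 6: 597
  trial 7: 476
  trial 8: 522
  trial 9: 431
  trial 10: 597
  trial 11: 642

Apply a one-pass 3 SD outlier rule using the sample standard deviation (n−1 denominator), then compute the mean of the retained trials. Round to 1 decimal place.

548.3 ms

n = 11, ΣRT = 6031, M = 548.273
Σ(x−M)² = 71836.18; s = √(71836.18/10) = 84.756
Cutoffs: 548.273 ± 3·84.756 → [294.0, 802.5]
No RTs fall outside the cutoffs; all 11 retained. Mean = 6031/11 = 548.273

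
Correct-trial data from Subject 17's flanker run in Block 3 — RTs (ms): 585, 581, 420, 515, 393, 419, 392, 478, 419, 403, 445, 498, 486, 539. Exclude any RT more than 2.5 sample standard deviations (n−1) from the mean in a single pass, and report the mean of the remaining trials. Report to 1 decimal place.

469.5 ms

n = 14, ΣRT = 6573, M = 469.500
Σ(x−M)² = 58261.50; s = √(58261.50/13) = 66.945
Cutoffs: 469.500 ± 2.5·66.945 → [302.1, 636.9]
No RTs fall outside the cutoffs; all 14 retained. Mean = 6573/14 = 469.500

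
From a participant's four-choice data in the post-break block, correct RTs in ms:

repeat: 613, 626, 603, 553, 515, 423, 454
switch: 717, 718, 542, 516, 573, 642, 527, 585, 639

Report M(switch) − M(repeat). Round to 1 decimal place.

M(repeat) = 3787/7 = 541.000
M(switch) = 5459/9 = 606.556
Difference = 606.556 − 541.000 = 65.556 ms

65.6 ms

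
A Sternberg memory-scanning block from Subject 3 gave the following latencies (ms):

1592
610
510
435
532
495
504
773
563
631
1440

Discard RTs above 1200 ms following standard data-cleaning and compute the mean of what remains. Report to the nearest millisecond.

561 ms

Excluded: 1440, 1592
Retained (n=9): Σ = 5053
Mean = 5053/9 = 561.4444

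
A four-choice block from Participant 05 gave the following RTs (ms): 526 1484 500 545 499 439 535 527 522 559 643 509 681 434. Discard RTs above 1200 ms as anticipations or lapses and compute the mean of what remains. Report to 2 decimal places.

532.23 ms

Excluded: 1484
Retained (n=13): Σ = 6919
Mean = 6919/13 = 532.2308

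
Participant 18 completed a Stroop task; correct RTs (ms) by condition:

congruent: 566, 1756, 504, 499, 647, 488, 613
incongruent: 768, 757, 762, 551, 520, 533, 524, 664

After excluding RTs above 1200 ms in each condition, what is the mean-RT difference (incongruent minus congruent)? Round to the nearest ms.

82 ms

congruent: exclude 1756
M(congruent) = 3317/6 = 552.833
M(incongruent) = 5079/8 = 634.875
Difference = 634.875 − 552.833 = 82.042 ms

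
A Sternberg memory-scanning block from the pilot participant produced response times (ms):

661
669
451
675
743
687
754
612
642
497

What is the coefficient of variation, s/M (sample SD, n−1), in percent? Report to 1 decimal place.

15.2%

n = 10, Σ = 6391, M = 639.1000
Σ(x−M)² = 85270.900; s = √(85270.900/9) = 97.3373
CV = 97.3373 / 639.1000 = 0.15230 = 15.230%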